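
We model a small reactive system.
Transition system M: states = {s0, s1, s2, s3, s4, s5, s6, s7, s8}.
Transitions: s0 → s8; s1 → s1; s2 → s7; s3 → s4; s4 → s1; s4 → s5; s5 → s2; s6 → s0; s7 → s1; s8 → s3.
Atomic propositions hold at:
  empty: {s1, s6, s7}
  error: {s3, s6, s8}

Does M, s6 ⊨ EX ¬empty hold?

Yes

Sat(¬empty) = {s0, s2, s3, s4, s5, s8}
Sat(EX ¬empty) = {s : some successor in {s0, s2, s3, s4, s5, s8}} = {s0, s3, s4, s5, s6, s8}
s6 ∈ Sat(EX ¬empty) = {s0, s3, s4, s5, s6, s8}, so the formula holds at s6.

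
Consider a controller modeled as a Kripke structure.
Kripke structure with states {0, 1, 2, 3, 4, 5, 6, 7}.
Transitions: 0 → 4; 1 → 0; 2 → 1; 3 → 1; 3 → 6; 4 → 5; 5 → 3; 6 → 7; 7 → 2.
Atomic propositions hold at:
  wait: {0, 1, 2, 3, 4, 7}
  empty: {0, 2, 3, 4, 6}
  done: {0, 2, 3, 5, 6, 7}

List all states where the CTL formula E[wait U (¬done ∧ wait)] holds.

Sat(¬done) = {1, 4}
Sat(¬done ∧ wait) = {1, 4}
E[wait U (¬done ∧ wait)]: least fixpoint, start Z0 = Sat((¬done ∧ wait)) = {1, 4}, add states in Sat(wait) with some successor in Z. Z1 = {0, 1, 2, 3, 4}; Z2 = {0, 1, 2, 3, 4, 7}; fixed.
Sat(E[wait U (¬done ∧ wait)]) = {0, 1, 2, 3, 4, 7}

{0, 1, 2, 3, 4, 7}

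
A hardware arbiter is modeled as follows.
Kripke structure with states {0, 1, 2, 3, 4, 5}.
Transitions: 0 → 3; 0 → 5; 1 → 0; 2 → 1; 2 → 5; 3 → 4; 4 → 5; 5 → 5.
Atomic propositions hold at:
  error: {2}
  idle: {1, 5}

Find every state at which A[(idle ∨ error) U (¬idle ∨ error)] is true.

{0, 1, 2, 3, 4}

Sat(idle ∨ error) = {1, 2, 5}
Sat(¬idle) = {0, 2, 3, 4}
Sat(¬idle ∨ error) = {0, 2, 3, 4}
A[(idle ∨ error) U (¬idle ∨ error)]: least fixpoint, start Z0 = Sat((¬idle ∨ error)) = {0, 2, 3, 4}, add states in Sat(idle ∨ error) with every successor in Z. Z1 = {0, 1, 2, 3, 4}; fixed.
Sat(A[(idle ∨ error) U (¬idle ∨ error)]) = {0, 1, 2, 3, 4}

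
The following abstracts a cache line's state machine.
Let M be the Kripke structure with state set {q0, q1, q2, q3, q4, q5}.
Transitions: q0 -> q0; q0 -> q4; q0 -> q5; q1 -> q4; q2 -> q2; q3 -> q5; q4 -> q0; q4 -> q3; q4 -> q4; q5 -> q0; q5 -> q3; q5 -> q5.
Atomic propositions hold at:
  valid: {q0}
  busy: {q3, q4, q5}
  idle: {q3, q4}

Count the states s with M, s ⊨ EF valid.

EF valid: least fixpoint, start Z0 = {q0}, add states with some successor in Z. Z1 = {q0, q4, q5}; Z2 = {q0, q1, q3, q4, q5}; fixed.
Sat(EF valid) = {q0, q1, q3, q4, q5}
|Sat(EF valid)| = |{q0, q1, q3, q4, q5}| = 5.

5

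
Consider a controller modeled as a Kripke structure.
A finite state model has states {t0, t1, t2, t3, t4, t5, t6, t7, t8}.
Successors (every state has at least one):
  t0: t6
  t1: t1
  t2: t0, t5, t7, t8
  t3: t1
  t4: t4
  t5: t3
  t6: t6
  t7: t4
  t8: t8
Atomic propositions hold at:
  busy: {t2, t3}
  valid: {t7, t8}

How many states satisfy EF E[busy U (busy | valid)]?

5

Sat(busy | valid) = {t2, t3, t7, t8}
E[busy U (busy | valid)]: least fixpoint, start Z0 = Sat((busy | valid)) = {t2, t3, t7, t8}, add states in Sat(busy) with some successor in Z. Already a fixed point.
Sat(E[busy U (busy | valid)]) = {t2, t3, t7, t8}
EF E[busy U (busy | valid)]: least fixpoint, start Z0 = {t2, t3, t7, t8}, add states with some successor in Z. Z1 = {t2, t3, t5, t7, t8}; fixed.
Sat(EF E[busy U (busy | valid)]) = {t2, t3, t5, t7, t8}
|Sat(EF E[busy U (busy | valid)])| = |{t2, t3, t5, t7, t8}| = 5.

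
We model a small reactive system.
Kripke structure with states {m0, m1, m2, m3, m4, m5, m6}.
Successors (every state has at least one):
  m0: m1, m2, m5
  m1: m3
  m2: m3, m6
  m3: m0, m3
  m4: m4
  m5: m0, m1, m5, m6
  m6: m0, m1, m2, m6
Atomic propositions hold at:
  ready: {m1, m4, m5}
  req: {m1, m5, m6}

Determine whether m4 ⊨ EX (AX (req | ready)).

Yes

Sat(req | ready) = {m1, m4, m5, m6}
Sat(AX (req | ready)) = {s : every successor in {m1, m4, m5, m6}} = {m4}
Sat(EX (AX (req | ready))) = {s : some successor in {m4}} = {m4}
m4 ∈ Sat(EX (AX (req | ready))) = {m4}, so the formula holds at m4.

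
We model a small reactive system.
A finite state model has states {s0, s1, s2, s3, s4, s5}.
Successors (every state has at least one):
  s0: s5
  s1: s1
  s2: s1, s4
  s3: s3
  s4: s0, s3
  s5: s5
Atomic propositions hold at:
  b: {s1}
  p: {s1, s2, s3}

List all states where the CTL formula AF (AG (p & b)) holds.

Sat(p & b) = {s1}
AG (p & b): greatest fixpoint, start Z0 = {s1}, keep only states in Sat with every successor in Z. Already a fixed point.
Sat(AG (p & b)) = {s1}
AF (AG (p & b)): least fixpoint, start Z0 = {s1}, add states with every successor in Z. Already a fixed point.
Sat(AF (AG (p & b))) = {s1}

{s1}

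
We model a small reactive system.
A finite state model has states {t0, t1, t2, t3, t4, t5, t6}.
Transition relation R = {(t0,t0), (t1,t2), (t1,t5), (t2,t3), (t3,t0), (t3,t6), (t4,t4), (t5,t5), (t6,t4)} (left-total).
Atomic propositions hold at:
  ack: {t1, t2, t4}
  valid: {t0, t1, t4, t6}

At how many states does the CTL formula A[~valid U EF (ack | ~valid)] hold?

Sat(~valid) = {t2, t3, t5}
Sat(ack | ~valid) = {t1, t2, t3, t4, t5}
EF (ack | ~valid): least fixpoint, start Z0 = {t1, t2, t3, t4, t5}, add states with some successor in Z. Z1 = {t1, t2, t3, t4, t5, t6}; fixed.
Sat(EF (ack | ~valid)) = {t1, t2, t3, t4, t5, t6}
A[~valid U EF (ack | ~valid)]: least fixpoint, start Z0 = Sat(EF (ack | ~valid)) = {t1, t2, t3, t4, t5, t6}, add states in Sat(~valid) with every successor in Z. Already a fixed point.
Sat(A[~valid U EF (ack | ~valid)]) = {t1, t2, t3, t4, t5, t6}
|Sat(A[~valid U EF (ack | ~valid)])| = |{t1, t2, t3, t4, t5, t6}| = 6.

6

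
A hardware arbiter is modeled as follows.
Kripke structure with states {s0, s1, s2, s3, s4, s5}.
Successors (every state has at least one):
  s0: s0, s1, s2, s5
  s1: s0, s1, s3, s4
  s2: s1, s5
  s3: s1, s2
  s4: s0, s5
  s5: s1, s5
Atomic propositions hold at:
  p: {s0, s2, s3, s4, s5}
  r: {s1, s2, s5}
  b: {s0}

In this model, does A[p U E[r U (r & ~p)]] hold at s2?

Sat(~p) = {s1}
Sat(r & ~p) = {s1}
E[r U (r & ~p)]: least fixpoint, start Z0 = Sat((r & ~p)) = {s1}, add states in Sat(r) with some successor in Z. Z1 = {s1, s2, s5}; fixed.
Sat(E[r U (r & ~p)]) = {s1, s2, s5}
A[p U E[r U (r & ~p)]]: least fixpoint, start Z0 = Sat(E[r U (r & ~p)]) = {s1, s2, s5}, add states in Sat(p) with every successor in Z. Z1 = {s1, s2, s3, s5}; fixed.
Sat(A[p U E[r U (r & ~p)]]) = {s1, s2, s3, s5}
s2 ∈ Sat(A[p U E[r U (r & ~p)]]) = {s1, s2, s3, s5}, so the formula holds at s2.

Yes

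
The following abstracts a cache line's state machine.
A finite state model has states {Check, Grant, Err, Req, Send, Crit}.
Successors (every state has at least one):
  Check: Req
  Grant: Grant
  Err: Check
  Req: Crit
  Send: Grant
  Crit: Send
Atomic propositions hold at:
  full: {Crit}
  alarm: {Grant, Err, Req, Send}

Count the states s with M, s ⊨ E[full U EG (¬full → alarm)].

4

Sat(¬full) = {Check, Grant, Err, Req, Send}
Sat(¬full → alarm) = {Grant, Err, Req, Send, Crit}
EG (¬full → alarm): greatest fixpoint, start Z0 = {Grant, Err, Req, Send, Crit}, keep only states in Sat with some successor in Z. Z1 = {Grant, Req, Send, Crit}; fixed.
Sat(EG (¬full → alarm)) = {Grant, Req, Send, Crit}
E[full U EG (¬full → alarm)]: least fixpoint, start Z0 = Sat(EG (¬full → alarm)) = {Grant, Req, Send, Crit}, add states in Sat(full) with some successor in Z. Already a fixed point.
Sat(E[full U EG (¬full → alarm)]) = {Grant, Req, Send, Crit}
|Sat(E[full U EG (¬full → alarm)])| = |{Grant, Req, Send, Crit}| = 4.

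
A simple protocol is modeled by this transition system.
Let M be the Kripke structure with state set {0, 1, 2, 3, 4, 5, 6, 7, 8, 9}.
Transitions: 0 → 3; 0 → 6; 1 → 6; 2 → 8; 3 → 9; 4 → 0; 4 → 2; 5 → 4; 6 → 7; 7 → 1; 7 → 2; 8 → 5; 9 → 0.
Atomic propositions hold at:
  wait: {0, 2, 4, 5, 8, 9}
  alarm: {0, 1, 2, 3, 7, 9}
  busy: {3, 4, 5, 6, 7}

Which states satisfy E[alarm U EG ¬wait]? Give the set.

Sat(¬wait) = {1, 3, 6, 7}
EG ¬wait: greatest fixpoint, start Z0 = {1, 3, 6, 7}, keep only states in Sat with some successor in Z. Z1 = {1, 6, 7}; fixed.
Sat(EG ¬wait) = {1, 6, 7}
E[alarm U EG ¬wait]: least fixpoint, start Z0 = Sat(EG ¬wait) = {1, 6, 7}, add states in Sat(alarm) with some successor in Z. Z1 = {0, 1, 6, 7}; Z2 = {0, 1, 6, 7, 9}; Z3 = {0, 1, 3, 6, 7, 9}; fixed.
Sat(E[alarm U EG ¬wait]) = {0, 1, 3, 6, 7, 9}

{0, 1, 3, 6, 7, 9}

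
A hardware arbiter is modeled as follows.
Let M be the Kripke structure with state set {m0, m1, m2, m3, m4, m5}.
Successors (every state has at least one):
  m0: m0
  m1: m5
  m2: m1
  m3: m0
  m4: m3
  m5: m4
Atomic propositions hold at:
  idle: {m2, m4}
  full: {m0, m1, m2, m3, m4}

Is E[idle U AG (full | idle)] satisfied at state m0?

Sat(full | idle) = {m0, m1, m2, m3, m4}
AG (full | idle): greatest fixpoint, start Z0 = {m0, m1, m2, m3, m4}, keep only states in Sat with every successor in Z. Z1 = {m0, m2, m3, m4}; Z2 = {m0, m3, m4}; fixed.
Sat(AG (full | idle)) = {m0, m3, m4}
E[idle U AG (full | idle)]: least fixpoint, start Z0 = Sat(AG (full | idle)) = {m0, m3, m4}, add states in Sat(idle) with some successor in Z. Already a fixed point.
Sat(E[idle U AG (full | idle)]) = {m0, m3, m4}
m0 ∈ Sat(E[idle U AG (full | idle)]) = {m0, m3, m4}, so the formula holds at m0.

Yes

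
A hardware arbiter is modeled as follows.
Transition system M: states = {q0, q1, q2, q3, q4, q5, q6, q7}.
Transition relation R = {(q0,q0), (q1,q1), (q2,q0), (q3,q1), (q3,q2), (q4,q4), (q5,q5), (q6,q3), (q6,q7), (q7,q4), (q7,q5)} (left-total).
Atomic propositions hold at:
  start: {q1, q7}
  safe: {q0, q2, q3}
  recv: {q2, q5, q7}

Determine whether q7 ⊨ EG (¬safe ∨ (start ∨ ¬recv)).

Yes

Sat(¬safe) = {q1, q4, q5, q6, q7}
Sat(¬recv) = {q0, q1, q3, q4, q6}
Sat(start ∨ ¬recv) = {q0, q1, q3, q4, q6, q7}
Sat(¬safe ∨ (start ∨ ¬recv)) = {q0, q1, q3, q4, q5, q6, q7}
EG (¬safe ∨ (start ∨ ¬recv)): greatest fixpoint, start Z0 = {q0, q1, q3, q4, q5, q6, q7}, keep only states in Sat with some successor in Z. Already a fixed point.
Sat(EG (¬safe ∨ (start ∨ ¬recv))) = {q0, q1, q3, q4, q5, q6, q7}
q7 ∈ Sat(EG (¬safe ∨ (start ∨ ¬recv))) = {q0, q1, q3, q4, q5, q6, q7}, so the formula holds at q7.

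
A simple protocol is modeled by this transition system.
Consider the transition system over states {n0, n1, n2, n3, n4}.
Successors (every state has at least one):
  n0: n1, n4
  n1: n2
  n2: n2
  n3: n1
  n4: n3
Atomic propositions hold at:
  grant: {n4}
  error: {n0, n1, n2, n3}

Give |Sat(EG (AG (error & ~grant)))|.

3

Sat(~grant) = {n0, n1, n2, n3}
Sat(error & ~grant) = {n0, n1, n2, n3}
AG (error & ~grant): greatest fixpoint, start Z0 = {n0, n1, n2, n3}, keep only states in Sat with every successor in Z. Z1 = {n1, n2, n3}; fixed.
Sat(AG (error & ~grant)) = {n1, n2, n3}
EG (AG (error & ~grant)): greatest fixpoint, start Z0 = {n1, n2, n3}, keep only states in Sat with some successor in Z. Already a fixed point.
Sat(EG (AG (error & ~grant))) = {n1, n2, n3}
|Sat(EG (AG (error & ~grant)))| = |{n1, n2, n3}| = 3.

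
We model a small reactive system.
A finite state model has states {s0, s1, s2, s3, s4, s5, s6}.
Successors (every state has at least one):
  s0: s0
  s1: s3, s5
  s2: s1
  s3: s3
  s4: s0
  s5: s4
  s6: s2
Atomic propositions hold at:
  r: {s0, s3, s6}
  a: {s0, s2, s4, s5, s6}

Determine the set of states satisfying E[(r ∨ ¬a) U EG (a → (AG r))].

Sat(¬a) = {s1, s3}
Sat(r ∨ ¬a) = {s0, s1, s3, s6}
AG r: greatest fixpoint, start Z0 = {s0, s3, s6}, keep only states in Sat with every successor in Z. Z1 = {s0, s3}; fixed.
Sat(AG r) = {s0, s3}
Sat(a → (AG r)) = {s0, s1, s3}
EG (a → (AG r)): greatest fixpoint, start Z0 = {s0, s1, s3}, keep only states in Sat with some successor in Z. Already a fixed point.
Sat(EG (a → (AG r))) = {s0, s1, s3}
E[(r ∨ ¬a) U EG (a → (AG r))]: least fixpoint, start Z0 = Sat(EG (a → (AG r))) = {s0, s1, s3}, add states in Sat(r ∨ ¬a) with some successor in Z. Already a fixed point.
Sat(E[(r ∨ ¬a) U EG (a → (AG r))]) = {s0, s1, s3}

{s0, s1, s3}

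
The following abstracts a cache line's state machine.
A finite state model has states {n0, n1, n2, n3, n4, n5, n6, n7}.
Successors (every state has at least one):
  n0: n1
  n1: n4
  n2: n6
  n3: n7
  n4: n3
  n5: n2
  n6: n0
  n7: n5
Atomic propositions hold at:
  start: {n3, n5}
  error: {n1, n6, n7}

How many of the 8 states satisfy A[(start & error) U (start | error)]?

Sat(start & error) = ∅
Sat(start | error) = {n1, n3, n5, n6, n7}
A[(start & error) U (start | error)]: least fixpoint, start Z0 = Sat((start | error)) = {n1, n3, n5, n6, n7}, add states in Sat(start & error) with every successor in Z. Already a fixed point.
Sat(A[(start & error) U (start | error)]) = {n1, n3, n5, n6, n7}
|Sat(A[(start & error) U (start | error)])| = |{n1, n3, n5, n6, n7}| = 5.

5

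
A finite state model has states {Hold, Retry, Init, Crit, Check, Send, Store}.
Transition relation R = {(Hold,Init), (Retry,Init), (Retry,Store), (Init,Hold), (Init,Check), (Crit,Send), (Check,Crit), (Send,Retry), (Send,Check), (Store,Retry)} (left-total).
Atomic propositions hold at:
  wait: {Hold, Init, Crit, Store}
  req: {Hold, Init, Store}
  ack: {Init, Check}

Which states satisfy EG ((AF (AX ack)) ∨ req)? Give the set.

Sat(AX ack) = {s : every successor in {Init, Check}} = {Hold}
AF (AX ack): least fixpoint, start Z0 = {Hold}, add states with every successor in Z. Already a fixed point.
Sat(AF (AX ack)) = {Hold}
Sat((AF (AX ack)) ∨ req) = {Hold, Init, Store}
EG ((AF (AX ack)) ∨ req): greatest fixpoint, start Z0 = {Hold, Init, Store}, keep only states in Sat with some successor in Z. Z1 = {Hold, Init}; fixed.
Sat(EG ((AF (AX ack)) ∨ req)) = {Hold, Init}

{Hold, Init}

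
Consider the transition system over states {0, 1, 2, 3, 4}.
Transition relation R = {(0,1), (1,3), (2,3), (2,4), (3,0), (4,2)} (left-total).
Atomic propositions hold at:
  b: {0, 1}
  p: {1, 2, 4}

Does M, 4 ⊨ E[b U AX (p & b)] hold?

No

Sat(p & b) = {1}
Sat(AX (p & b)) = {s : every successor in {1}} = {0}
E[b U AX (p & b)]: least fixpoint, start Z0 = Sat(AX (p & b)) = {0}, add states in Sat(b) with some successor in Z. Already a fixed point.
Sat(E[b U AX (p & b)]) = {0}
4 ∉ Sat(E[b U AX (p & b)]) = {0}, so the formula does not hold at 4.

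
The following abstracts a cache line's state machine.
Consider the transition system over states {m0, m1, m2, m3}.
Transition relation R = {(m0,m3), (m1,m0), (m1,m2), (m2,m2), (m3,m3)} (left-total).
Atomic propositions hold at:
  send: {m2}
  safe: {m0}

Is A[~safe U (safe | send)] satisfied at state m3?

Sat(~safe) = {m1, m2, m3}
Sat(safe | send) = {m0, m2}
A[~safe U (safe | send)]: least fixpoint, start Z0 = Sat((safe | send)) = {m0, m2}, add states in Sat(~safe) with every successor in Z. Z1 = {m0, m1, m2}; fixed.
Sat(A[~safe U (safe | send)]) = {m0, m1, m2}
m3 ∉ Sat(A[~safe U (safe | send)]) = {m0, m1, m2}, so the formula does not hold at m3.

No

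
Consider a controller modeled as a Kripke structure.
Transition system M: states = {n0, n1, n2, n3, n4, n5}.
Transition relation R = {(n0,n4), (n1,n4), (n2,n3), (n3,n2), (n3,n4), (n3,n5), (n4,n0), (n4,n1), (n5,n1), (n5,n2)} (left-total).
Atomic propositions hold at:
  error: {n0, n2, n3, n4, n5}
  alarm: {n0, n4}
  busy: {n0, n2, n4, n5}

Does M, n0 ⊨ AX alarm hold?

Yes

Sat(AX alarm) = {s : every successor in {n0, n4}} = {n0, n1}
n0 ∈ Sat(AX alarm) = {n0, n1}, so the formula holds at n0.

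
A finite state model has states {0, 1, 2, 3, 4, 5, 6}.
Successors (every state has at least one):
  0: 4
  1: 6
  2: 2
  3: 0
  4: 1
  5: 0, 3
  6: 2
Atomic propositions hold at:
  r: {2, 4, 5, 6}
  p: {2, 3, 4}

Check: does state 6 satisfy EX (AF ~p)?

No

Sat(~p) = {0, 1, 5, 6}
AF ~p: least fixpoint, start Z0 = {0, 1, 5, 6}, add states with every successor in Z. Z1 = {0, 1, 3, 4, 5, 6}; fixed.
Sat(AF ~p) = {0, 1, 3, 4, 5, 6}
Sat(EX (AF ~p)) = {s : some successor in {0, 1, 3, 4, 5, 6}} = {0, 1, 3, 4, 5}
6 ∉ Sat(EX (AF ~p)) = {0, 1, 3, 4, 5}, so the formula does not hold at 6.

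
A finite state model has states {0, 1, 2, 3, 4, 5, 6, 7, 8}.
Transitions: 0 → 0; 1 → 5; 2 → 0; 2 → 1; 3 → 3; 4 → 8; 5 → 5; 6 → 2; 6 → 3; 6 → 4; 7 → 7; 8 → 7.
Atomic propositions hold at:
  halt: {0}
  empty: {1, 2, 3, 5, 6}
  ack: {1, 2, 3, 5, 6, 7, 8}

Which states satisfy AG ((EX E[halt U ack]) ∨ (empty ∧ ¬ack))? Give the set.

{1, 3, 4, 5, 7, 8}

E[halt U ack]: least fixpoint, start Z0 = Sat(ack) = {1, 2, 3, 5, 6, 7, 8}, add states in Sat(halt) with some successor in Z. Already a fixed point.
Sat(E[halt U ack]) = {1, 2, 3, 5, 6, 7, 8}
Sat(EX E[halt U ack]) = {s : some successor in {1, 2, 3, 5, 6, 7, 8}} = {1, 2, 3, 4, 5, 6, 7, 8}
Sat(¬ack) = {0, 4}
Sat(empty ∧ ¬ack) = ∅
Sat((EX E[halt U ack]) ∨ (empty ∧ ¬ack)) = {1, 2, 3, 4, 5, 6, 7, 8}
AG ((EX E[halt U ack]) ∨ (empty ∧ ¬ack)): greatest fixpoint, start Z0 = {1, 2, 3, 4, 5, 6, 7, 8}, keep only states in Sat with every successor in Z. Z1 = {1, 3, 4, 5, 6, 7, 8}; Z2 = {1, 3, 4, 5, 7, 8}; fixed.
Sat(AG ((EX E[halt U ack]) ∨ (empty ∧ ¬ack))) = {1, 3, 4, 5, 7, 8}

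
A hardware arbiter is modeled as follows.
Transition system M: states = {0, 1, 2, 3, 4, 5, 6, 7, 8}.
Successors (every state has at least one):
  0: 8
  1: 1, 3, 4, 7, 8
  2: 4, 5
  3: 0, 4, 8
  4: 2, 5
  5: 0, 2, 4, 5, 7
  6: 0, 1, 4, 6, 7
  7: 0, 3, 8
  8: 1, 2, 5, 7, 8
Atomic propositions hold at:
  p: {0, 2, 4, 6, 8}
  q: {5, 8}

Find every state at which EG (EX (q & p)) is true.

Sat(q & p) = {8}
Sat(EX (q & p)) = {s : some successor in {8}} = {0, 1, 3, 7, 8}
EG (EX (q & p)): greatest fixpoint, start Z0 = {0, 1, 3, 7, 8}, keep only states in Sat with some successor in Z. Already a fixed point.
Sat(EG (EX (q & p))) = {0, 1, 3, 7, 8}

{0, 1, 3, 7, 8}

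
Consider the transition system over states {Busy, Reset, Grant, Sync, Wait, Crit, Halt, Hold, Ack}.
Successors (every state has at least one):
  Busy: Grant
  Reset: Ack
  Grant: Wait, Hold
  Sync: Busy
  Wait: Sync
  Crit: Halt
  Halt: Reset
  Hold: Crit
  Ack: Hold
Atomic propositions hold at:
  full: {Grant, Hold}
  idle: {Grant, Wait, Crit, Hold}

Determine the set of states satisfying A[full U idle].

{Grant, Wait, Crit, Hold}

A[full U idle]: least fixpoint, start Z0 = Sat(idle) = {Grant, Wait, Crit, Hold}, add states in Sat(full) with every successor in Z. Already a fixed point.
Sat(A[full U idle]) = {Grant, Wait, Crit, Hold}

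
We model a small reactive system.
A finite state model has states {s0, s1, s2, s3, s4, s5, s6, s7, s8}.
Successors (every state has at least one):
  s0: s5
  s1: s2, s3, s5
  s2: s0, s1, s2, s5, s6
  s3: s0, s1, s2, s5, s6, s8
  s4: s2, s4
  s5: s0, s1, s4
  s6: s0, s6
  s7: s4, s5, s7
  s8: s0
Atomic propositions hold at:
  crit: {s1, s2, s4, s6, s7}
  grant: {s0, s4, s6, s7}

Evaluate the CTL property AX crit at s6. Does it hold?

Sat(AX crit) = {s : every successor in {s1, s2, s4, s6, s7}} = {s4}
s6 ∉ Sat(AX crit) = {s4}, so the formula does not hold at s6.

No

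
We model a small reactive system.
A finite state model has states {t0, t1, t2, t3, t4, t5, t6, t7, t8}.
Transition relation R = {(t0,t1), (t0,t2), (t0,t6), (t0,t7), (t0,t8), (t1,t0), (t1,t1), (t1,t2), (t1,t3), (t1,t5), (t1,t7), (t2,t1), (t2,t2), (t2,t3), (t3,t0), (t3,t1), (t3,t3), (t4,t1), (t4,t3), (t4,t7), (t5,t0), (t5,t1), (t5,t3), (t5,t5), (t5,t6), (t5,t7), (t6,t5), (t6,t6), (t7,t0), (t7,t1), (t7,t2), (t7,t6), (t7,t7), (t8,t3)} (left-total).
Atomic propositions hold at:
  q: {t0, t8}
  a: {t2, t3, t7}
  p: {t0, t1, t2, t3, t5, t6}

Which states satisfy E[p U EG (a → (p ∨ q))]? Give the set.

{t0, t1, t2, t3, t4, t5, t6, t8}

Sat(p ∨ q) = {t0, t1, t2, t3, t5, t6, t8}
Sat(a → (p ∨ q)) = {t0, t1, t2, t3, t4, t5, t6, t8}
EG (a → (p ∨ q)): greatest fixpoint, start Z0 = {t0, t1, t2, t3, t4, t5, t6, t8}, keep only states in Sat with some successor in Z. Already a fixed point.
Sat(EG (a → (p ∨ q))) = {t0, t1, t2, t3, t4, t5, t6, t8}
E[p U EG (a → (p ∨ q))]: least fixpoint, start Z0 = Sat(EG (a → (p ∨ q))) = {t0, t1, t2, t3, t4, t5, t6, t8}, add states in Sat(p) with some successor in Z. Already a fixed point.
Sat(E[p U EG (a → (p ∨ q))]) = {t0, t1, t2, t3, t4, t5, t6, t8}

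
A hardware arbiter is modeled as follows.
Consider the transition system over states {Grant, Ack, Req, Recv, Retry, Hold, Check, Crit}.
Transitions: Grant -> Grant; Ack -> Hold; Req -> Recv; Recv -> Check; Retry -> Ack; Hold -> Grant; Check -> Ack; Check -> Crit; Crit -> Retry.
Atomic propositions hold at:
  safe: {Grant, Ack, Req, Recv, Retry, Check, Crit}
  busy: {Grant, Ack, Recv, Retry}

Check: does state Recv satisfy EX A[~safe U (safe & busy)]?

No

Sat(~safe) = {Hold}
Sat(safe & busy) = {Grant, Ack, Recv, Retry}
A[~safe U (safe & busy)]: least fixpoint, start Z0 = Sat((safe & busy)) = {Grant, Ack, Recv, Retry}, add states in Sat(~safe) with every successor in Z. Z1 = {Grant, Ack, Recv, Retry, Hold}; fixed.
Sat(A[~safe U (safe & busy)]) = {Grant, Ack, Recv, Retry, Hold}
Sat(EX A[~safe U (safe & busy)]) = {s : some successor in {Grant, Ack, Recv, Retry, Hold}} = {Grant, Ack, Req, Retry, Hold, Check, Crit}
Recv ∉ Sat(EX A[~safe U (safe & busy)]) = {Grant, Ack, Req, Retry, Hold, Check, Crit}, so the formula does not hold at Recv.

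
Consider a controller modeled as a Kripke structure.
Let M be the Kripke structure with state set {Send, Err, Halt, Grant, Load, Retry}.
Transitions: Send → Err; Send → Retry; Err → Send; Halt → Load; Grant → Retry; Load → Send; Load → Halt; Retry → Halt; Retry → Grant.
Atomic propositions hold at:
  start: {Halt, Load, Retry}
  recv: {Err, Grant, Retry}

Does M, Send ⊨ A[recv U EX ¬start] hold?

Yes

Sat(¬start) = {Send, Err, Grant}
Sat(EX ¬start) = {s : some successor in {Send, Err, Grant}} = {Send, Err, Load, Retry}
A[recv U EX ¬start]: least fixpoint, start Z0 = Sat(EX ¬start) = {Send, Err, Load, Retry}, add states in Sat(recv) with every successor in Z. Z1 = {Send, Err, Grant, Load, Retry}; fixed.
Sat(A[recv U EX ¬start]) = {Send, Err, Grant, Load, Retry}
Send ∈ Sat(A[recv U EX ¬start]) = {Send, Err, Grant, Load, Retry}, so the formula holds at Send.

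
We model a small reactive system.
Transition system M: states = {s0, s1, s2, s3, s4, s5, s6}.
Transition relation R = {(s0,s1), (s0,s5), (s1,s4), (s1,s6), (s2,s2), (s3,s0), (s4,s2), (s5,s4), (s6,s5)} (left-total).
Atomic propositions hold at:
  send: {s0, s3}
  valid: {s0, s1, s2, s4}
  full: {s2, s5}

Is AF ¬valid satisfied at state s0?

No

Sat(¬valid) = {s3, s5, s6}
AF ¬valid: least fixpoint, start Z0 = {s3, s5, s6}, add states with every successor in Z. Already a fixed point.
Sat(AF ¬valid) = {s3, s5, s6}
s0 ∉ Sat(AF ¬valid) = {s3, s5, s6}, so the formula does not hold at s0.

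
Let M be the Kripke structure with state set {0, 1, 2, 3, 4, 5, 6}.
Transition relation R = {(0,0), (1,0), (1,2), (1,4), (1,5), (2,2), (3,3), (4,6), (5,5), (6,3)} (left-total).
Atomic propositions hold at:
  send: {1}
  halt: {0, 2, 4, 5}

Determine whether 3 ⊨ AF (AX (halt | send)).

Sat(halt | send) = {0, 1, 2, 4, 5}
Sat(AX (halt | send)) = {s : every successor in {0, 1, 2, 4, 5}} = {0, 1, 2, 5}
AF (AX (halt | send)): least fixpoint, start Z0 = {0, 1, 2, 5}, add states with every successor in Z. Already a fixed point.
Sat(AF (AX (halt | send))) = {0, 1, 2, 5}
3 ∉ Sat(AF (AX (halt | send))) = {0, 1, 2, 5}, so the formula does not hold at 3.

No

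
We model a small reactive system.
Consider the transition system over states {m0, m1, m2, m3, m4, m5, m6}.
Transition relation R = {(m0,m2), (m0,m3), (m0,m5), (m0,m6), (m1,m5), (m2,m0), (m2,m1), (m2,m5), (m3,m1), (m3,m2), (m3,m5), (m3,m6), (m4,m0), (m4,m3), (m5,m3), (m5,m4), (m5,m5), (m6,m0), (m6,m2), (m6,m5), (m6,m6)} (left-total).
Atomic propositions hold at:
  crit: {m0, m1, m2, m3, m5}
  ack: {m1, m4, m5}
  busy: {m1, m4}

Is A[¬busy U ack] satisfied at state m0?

Sat(¬busy) = {m0, m2, m3, m5, m6}
A[¬busy U ack]: least fixpoint, start Z0 = Sat(ack) = {m1, m4, m5}, add states in Sat(¬busy) with every successor in Z. Already a fixed point.
Sat(A[¬busy U ack]) = {m1, m4, m5}
m0 ∉ Sat(A[¬busy U ack]) = {m1, m4, m5}, so the formula does not hold at m0.

No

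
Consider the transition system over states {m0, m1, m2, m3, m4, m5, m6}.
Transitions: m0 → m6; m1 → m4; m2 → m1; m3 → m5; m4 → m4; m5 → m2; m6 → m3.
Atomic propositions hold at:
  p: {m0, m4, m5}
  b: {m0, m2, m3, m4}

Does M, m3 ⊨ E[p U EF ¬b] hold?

Yes

Sat(¬b) = {m1, m5, m6}
EF ¬b: least fixpoint, start Z0 = {m1, m5, m6}, add states with some successor in Z. Z1 = {m0, m1, m2, m3, m5, m6}; fixed.
Sat(EF ¬b) = {m0, m1, m2, m3, m5, m6}
E[p U EF ¬b]: least fixpoint, start Z0 = Sat(EF ¬b) = {m0, m1, m2, m3, m5, m6}, add states in Sat(p) with some successor in Z. Already a fixed point.
Sat(E[p U EF ¬b]) = {m0, m1, m2, m3, m5, m6}
m3 ∈ Sat(E[p U EF ¬b]) = {m0, m1, m2, m3, m5, m6}, so the formula holds at m3.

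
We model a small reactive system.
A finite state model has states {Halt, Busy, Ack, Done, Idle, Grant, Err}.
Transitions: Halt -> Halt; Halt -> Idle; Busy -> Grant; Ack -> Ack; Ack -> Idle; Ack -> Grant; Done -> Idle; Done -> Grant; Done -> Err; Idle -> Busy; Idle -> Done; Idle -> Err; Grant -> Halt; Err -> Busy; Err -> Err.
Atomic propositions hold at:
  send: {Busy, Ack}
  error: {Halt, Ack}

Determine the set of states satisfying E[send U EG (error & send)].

Sat(error & send) = {Ack}
EG (error & send): greatest fixpoint, start Z0 = {Ack}, keep only states in Sat with some successor in Z. Already a fixed point.
Sat(EG (error & send)) = {Ack}
E[send U EG (error & send)]: least fixpoint, start Z0 = Sat(EG (error & send)) = {Ack}, add states in Sat(send) with some successor in Z. Already a fixed point.
Sat(E[send U EG (error & send)]) = {Ack}

{Ack}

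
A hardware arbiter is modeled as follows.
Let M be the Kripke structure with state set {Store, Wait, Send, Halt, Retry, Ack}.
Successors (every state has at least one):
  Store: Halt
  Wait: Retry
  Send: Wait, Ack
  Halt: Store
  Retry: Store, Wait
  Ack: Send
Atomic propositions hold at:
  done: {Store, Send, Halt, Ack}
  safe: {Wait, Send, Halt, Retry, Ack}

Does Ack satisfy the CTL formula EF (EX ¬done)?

Sat(¬done) = {Wait, Retry}
Sat(EX ¬done) = {s : some successor in {Wait, Retry}} = {Wait, Send, Retry}
EF (EX ¬done): least fixpoint, start Z0 = {Wait, Send, Retry}, add states with some successor in Z. Z1 = {Wait, Send, Retry, Ack}; fixed.
Sat(EF (EX ¬done)) = {Wait, Send, Retry, Ack}
Ack ∈ Sat(EF (EX ¬done)) = {Wait, Send, Retry, Ack}, so the formula holds at Ack.

Yes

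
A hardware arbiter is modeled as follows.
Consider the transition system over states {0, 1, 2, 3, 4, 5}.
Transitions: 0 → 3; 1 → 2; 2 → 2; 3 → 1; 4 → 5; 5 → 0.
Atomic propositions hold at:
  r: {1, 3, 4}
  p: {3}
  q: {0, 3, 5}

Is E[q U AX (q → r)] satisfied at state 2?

Yes

Sat(q → r) = {1, 2, 3, 4}
Sat(AX (q → r)) = {s : every successor in {1, 2, 3, 4}} = {0, 1, 2, 3}
E[q U AX (q → r)]: least fixpoint, start Z0 = Sat(AX (q → r)) = {0, 1, 2, 3}, add states in Sat(q) with some successor in Z. Z1 = {0, 1, 2, 3, 5}; fixed.
Sat(E[q U AX (q → r)]) = {0, 1, 2, 3, 5}
2 ∈ Sat(E[q U AX (q → r)]) = {0, 1, 2, 3, 5}, so the formula holds at 2.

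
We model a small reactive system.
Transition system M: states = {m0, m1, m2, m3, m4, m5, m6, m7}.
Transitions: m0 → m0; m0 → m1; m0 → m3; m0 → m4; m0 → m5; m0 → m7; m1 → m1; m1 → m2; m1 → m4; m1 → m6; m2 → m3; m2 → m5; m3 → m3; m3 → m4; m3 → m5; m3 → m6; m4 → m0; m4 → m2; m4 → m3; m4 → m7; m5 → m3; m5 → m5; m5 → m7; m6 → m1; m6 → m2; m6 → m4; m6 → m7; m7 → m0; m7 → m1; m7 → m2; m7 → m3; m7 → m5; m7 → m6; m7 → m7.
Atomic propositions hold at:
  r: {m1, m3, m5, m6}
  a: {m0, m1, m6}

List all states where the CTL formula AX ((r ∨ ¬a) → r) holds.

{m2}

Sat(¬a) = {m2, m3, m4, m5, m7}
Sat(r ∨ ¬a) = {m1, m2, m3, m4, m5, m6, m7}
Sat((r ∨ ¬a) → r) = {m0, m1, m3, m5, m6}
Sat(AX ((r ∨ ¬a) → r)) = {s : every successor in {m0, m1, m3, m5, m6}} = {m2}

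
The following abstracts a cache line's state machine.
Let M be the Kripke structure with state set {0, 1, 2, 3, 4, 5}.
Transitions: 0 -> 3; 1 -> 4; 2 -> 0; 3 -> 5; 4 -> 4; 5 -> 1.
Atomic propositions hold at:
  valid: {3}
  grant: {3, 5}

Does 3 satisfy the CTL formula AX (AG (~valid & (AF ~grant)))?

Sat(~valid) = {0, 1, 2, 4, 5}
Sat(~grant) = {0, 1, 2, 4}
AF ~grant: least fixpoint, start Z0 = {0, 1, 2, 4}, add states with every successor in Z. Z1 = {0, 1, 2, 4, 5}; Z2 = {0, 1, 2, 3, 4, 5}; fixed.
Sat(AF ~grant) = {0, 1, 2, 3, 4, 5}
Sat(~valid & (AF ~grant)) = {0, 1, 2, 4, 5}
AG (~valid & (AF ~grant)): greatest fixpoint, start Z0 = {0, 1, 2, 4, 5}, keep only states in Sat with every successor in Z. Z1 = {1, 2, 4, 5}; Z2 = {1, 4, 5}; fixed.
Sat(AG (~valid & (AF ~grant))) = {1, 4, 5}
Sat(AX (AG (~valid & (AF ~grant)))) = {s : every successor in {1, 4, 5}} = {1, 3, 4, 5}
3 ∈ Sat(AX (AG (~valid & (AF ~grant)))) = {1, 3, 4, 5}, so the formula holds at 3.

Yes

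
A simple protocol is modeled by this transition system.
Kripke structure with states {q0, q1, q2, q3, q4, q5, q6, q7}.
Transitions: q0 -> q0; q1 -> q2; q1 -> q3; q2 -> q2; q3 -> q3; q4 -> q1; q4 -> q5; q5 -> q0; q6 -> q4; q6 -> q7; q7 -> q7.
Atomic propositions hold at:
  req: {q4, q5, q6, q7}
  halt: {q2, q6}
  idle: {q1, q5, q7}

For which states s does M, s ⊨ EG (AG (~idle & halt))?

Sat(~idle) = {q0, q2, q3, q4, q6}
Sat(~idle & halt) = {q2, q6}
AG (~idle & halt): greatest fixpoint, start Z0 = {q2, q6}, keep only states in Sat with every successor in Z. Z1 = {q2}; fixed.
Sat(AG (~idle & halt)) = {q2}
EG (AG (~idle & halt)): greatest fixpoint, start Z0 = {q2}, keep only states in Sat with some successor in Z. Already a fixed point.
Sat(EG (AG (~idle & halt))) = {q2}

{q2}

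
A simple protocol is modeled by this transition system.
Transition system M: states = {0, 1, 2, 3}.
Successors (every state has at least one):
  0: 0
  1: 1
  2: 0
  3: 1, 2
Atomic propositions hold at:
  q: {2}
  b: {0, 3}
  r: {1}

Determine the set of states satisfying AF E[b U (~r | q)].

{0, 2, 3}

Sat(~r) = {0, 2, 3}
Sat(~r | q) = {0, 2, 3}
E[b U (~r | q)]: least fixpoint, start Z0 = Sat((~r | q)) = {0, 2, 3}, add states in Sat(b) with some successor in Z. Already a fixed point.
Sat(E[b U (~r | q)]) = {0, 2, 3}
AF E[b U (~r | q)]: least fixpoint, start Z0 = {0, 2, 3}, add states with every successor in Z. Already a fixed point.
Sat(AF E[b U (~r | q)]) = {0, 2, 3}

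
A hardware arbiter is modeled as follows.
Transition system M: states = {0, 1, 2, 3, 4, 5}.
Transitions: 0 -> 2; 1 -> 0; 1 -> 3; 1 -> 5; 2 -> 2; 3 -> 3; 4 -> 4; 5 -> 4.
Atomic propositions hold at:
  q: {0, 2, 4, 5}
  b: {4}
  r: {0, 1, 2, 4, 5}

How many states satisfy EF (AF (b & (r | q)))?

Sat(r | q) = {0, 1, 2, 4, 5}
Sat(b & (r | q)) = {4}
AF (b & (r | q)): least fixpoint, start Z0 = {4}, add states with every successor in Z. Z1 = {4, 5}; fixed.
Sat(AF (b & (r | q))) = {4, 5}
EF (AF (b & (r | q))): least fixpoint, start Z0 = {4, 5}, add states with some successor in Z. Z1 = {1, 4, 5}; fixed.
Sat(EF (AF (b & (r | q)))) = {1, 4, 5}
|Sat(EF (AF (b & (r | q))))| = |{1, 4, 5}| = 3.

3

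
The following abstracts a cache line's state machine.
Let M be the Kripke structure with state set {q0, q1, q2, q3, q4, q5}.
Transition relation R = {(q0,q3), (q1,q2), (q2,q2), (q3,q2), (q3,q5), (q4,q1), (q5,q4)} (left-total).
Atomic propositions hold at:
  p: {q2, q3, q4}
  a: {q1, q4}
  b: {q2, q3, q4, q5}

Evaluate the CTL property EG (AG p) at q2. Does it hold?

Yes

AG p: greatest fixpoint, start Z0 = {q2, q3, q4}, keep only states in Sat with every successor in Z. Z1 = {q2}; fixed.
Sat(AG p) = {q2}
EG (AG p): greatest fixpoint, start Z0 = {q2}, keep only states in Sat with some successor in Z. Already a fixed point.
Sat(EG (AG p)) = {q2}
q2 ∈ Sat(EG (AG p)) = {q2}, so the formula holds at q2.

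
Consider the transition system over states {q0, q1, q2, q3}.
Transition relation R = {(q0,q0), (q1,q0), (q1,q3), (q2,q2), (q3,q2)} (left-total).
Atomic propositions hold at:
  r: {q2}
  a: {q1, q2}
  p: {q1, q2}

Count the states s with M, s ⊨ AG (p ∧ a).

1

Sat(p ∧ a) = {q1, q2}
AG (p ∧ a): greatest fixpoint, start Z0 = {q1, q2}, keep only states in Sat with every successor in Z. Z1 = {q2}; fixed.
Sat(AG (p ∧ a)) = {q2}
|Sat(AG (p ∧ a))| = |{q2}| = 1.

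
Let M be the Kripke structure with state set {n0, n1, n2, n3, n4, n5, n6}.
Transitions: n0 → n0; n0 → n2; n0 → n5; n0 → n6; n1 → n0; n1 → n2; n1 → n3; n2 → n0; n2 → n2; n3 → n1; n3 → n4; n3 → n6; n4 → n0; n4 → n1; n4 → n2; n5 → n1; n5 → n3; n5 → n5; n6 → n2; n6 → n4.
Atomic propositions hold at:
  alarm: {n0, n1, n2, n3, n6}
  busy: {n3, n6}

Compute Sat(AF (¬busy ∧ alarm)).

{n0, n1, n2, n3, n4, n6}

Sat(¬busy) = {n0, n1, n2, n4, n5}
Sat(¬busy ∧ alarm) = {n0, n1, n2}
AF (¬busy ∧ alarm): least fixpoint, start Z0 = {n0, n1, n2}, add states with every successor in Z. Z1 = {n0, n1, n2, n4}; Z2 = {n0, n1, n2, n4, n6}; Z3 = {n0, n1, n2, n3, n4, n6}; fixed.
Sat(AF (¬busy ∧ alarm)) = {n0, n1, n2, n3, n4, n6}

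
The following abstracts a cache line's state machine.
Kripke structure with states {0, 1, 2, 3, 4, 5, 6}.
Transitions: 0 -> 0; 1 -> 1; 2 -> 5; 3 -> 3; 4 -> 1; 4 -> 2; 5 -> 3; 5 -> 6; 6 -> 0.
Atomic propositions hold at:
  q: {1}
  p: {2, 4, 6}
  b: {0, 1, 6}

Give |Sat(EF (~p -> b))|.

6

Sat(~p) = {0, 1, 3, 5}
Sat(~p -> b) = {0, 1, 2, 4, 6}
EF (~p -> b): least fixpoint, start Z0 = {0, 1, 2, 4, 6}, add states with some successor in Z. Z1 = {0, 1, 2, 4, 5, 6}; fixed.
Sat(EF (~p -> b)) = {0, 1, 2, 4, 5, 6}
|Sat(EF (~p -> b))| = |{0, 1, 2, 4, 5, 6}| = 6.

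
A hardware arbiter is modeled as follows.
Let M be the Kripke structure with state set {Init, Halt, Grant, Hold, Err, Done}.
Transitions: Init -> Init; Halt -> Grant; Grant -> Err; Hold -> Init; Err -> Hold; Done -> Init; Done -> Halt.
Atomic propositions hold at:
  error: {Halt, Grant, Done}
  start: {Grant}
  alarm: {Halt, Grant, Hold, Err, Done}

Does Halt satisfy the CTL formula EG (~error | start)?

No

Sat(~error) = {Init, Hold, Err}
Sat(~error | start) = {Init, Grant, Hold, Err}
EG (~error | start): greatest fixpoint, start Z0 = {Init, Grant, Hold, Err}, keep only states in Sat with some successor in Z. Already a fixed point.
Sat(EG (~error | start)) = {Init, Grant, Hold, Err}
Halt ∉ Sat(EG (~error | start)) = {Init, Grant, Hold, Err}, so the formula does not hold at Halt.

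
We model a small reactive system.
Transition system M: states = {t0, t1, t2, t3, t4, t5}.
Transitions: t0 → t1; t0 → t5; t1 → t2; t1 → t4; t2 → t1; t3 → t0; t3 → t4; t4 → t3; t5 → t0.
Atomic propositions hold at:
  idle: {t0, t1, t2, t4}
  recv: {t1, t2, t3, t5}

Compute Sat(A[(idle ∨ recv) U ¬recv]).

{t0, t3, t4, t5}

Sat(idle ∨ recv) = {t0, t1, t2, t3, t4, t5}
Sat(¬recv) = {t0, t4}
A[(idle ∨ recv) U ¬recv]: least fixpoint, start Z0 = Sat(¬recv) = {t0, t4}, add states in Sat(idle ∨ recv) with every successor in Z. Z1 = {t0, t3, t4, t5}; fixed.
Sat(A[(idle ∨ recv) U ¬recv]) = {t0, t3, t4, t5}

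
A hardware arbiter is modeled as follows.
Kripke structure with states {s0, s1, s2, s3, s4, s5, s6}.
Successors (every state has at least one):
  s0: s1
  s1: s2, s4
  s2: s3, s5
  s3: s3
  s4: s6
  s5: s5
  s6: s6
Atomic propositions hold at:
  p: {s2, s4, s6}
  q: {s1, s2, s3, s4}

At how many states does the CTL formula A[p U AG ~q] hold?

Sat(~q) = {s0, s5, s6}
AG ~q: greatest fixpoint, start Z0 = {s0, s5, s6}, keep only states in Sat with every successor in Z. Z1 = {s5, s6}; fixed.
Sat(AG ~q) = {s5, s6}
A[p U AG ~q]: least fixpoint, start Z0 = Sat(AG ~q) = {s5, s6}, add states in Sat(p) with every successor in Z. Z1 = {s4, s5, s6}; fixed.
Sat(A[p U AG ~q]) = {s4, s5, s6}
|Sat(A[p U AG ~q])| = |{s4, s5, s6}| = 3.

3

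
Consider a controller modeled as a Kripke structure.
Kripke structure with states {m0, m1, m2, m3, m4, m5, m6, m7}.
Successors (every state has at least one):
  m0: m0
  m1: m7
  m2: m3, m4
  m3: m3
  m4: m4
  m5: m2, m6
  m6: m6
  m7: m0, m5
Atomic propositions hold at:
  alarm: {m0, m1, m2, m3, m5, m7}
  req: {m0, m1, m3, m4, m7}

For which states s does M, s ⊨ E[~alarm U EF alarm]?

Sat(~alarm) = {m4, m6}
EF alarm: least fixpoint, start Z0 = {m0, m1, m2, m3, m5, m7}, add states with some successor in Z. Already a fixed point.
Sat(EF alarm) = {m0, m1, m2, m3, m5, m7}
E[~alarm U EF alarm]: least fixpoint, start Z0 = Sat(EF alarm) = {m0, m1, m2, m3, m5, m7}, add states in Sat(~alarm) with some successor in Z. Already a fixed point.
Sat(E[~alarm U EF alarm]) = {m0, m1, m2, m3, m5, m7}

{m0, m1, m2, m3, m5, m7}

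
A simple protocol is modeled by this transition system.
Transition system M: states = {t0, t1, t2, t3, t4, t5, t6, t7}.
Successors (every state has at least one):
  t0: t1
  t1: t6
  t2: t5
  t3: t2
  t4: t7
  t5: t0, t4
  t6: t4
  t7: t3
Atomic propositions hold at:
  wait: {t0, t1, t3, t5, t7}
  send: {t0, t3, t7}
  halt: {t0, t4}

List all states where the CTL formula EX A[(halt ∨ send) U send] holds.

{t4, t5, t6, t7}

Sat(halt ∨ send) = {t0, t3, t4, t7}
A[(halt ∨ send) U send]: least fixpoint, start Z0 = Sat(send) = {t0, t3, t7}, add states in Sat(halt ∨ send) with every successor in Z. Z1 = {t0, t3, t4, t7}; fixed.
Sat(A[(halt ∨ send) U send]) = {t0, t3, t4, t7}
Sat(EX A[(halt ∨ send) U send]) = {s : some successor in {t0, t3, t4, t7}} = {t4, t5, t6, t7}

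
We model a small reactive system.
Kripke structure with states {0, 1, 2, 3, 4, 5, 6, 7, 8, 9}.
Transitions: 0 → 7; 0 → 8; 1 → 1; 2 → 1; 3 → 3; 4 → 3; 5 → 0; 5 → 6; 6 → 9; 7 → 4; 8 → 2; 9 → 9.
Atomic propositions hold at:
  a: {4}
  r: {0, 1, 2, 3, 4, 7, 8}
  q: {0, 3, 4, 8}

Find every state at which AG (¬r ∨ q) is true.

{3, 4, 6, 9}

Sat(¬r) = {5, 6, 9}
Sat(¬r ∨ q) = {0, 3, 4, 5, 6, 8, 9}
AG (¬r ∨ q): greatest fixpoint, start Z0 = {0, 3, 4, 5, 6, 8, 9}, keep only states in Sat with every successor in Z. Z1 = {3, 4, 5, 6, 9}; Z2 = {3, 4, 6, 9}; fixed.
Sat(AG (¬r ∨ q)) = {3, 4, 6, 9}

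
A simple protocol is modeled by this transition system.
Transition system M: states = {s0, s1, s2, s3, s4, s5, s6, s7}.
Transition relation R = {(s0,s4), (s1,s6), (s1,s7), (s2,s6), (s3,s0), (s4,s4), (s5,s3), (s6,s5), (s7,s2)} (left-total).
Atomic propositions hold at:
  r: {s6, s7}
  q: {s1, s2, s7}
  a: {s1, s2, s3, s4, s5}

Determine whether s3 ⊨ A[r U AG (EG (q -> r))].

Sat(q -> r) = {s0, s3, s4, s5, s6, s7}
EG (q -> r): greatest fixpoint, start Z0 = {s0, s3, s4, s5, s6, s7}, keep only states in Sat with some successor in Z. Z1 = {s0, s3, s4, s5, s6}; fixed.
Sat(EG (q -> r)) = {s0, s3, s4, s5, s6}
AG (EG (q -> r)): greatest fixpoint, start Z0 = {s0, s3, s4, s5, s6}, keep only states in Sat with every successor in Z. Already a fixed point.
Sat(AG (EG (q -> r))) = {s0, s3, s4, s5, s6}
A[r U AG (EG (q -> r))]: least fixpoint, start Z0 = Sat(AG (EG (q -> r))) = {s0, s3, s4, s5, s6}, add states in Sat(r) with every successor in Z. Already a fixed point.
Sat(A[r U AG (EG (q -> r))]) = {s0, s3, s4, s5, s6}
s3 ∈ Sat(A[r U AG (EG (q -> r))]) = {s0, s3, s4, s5, s6}, so the formula holds at s3.

Yes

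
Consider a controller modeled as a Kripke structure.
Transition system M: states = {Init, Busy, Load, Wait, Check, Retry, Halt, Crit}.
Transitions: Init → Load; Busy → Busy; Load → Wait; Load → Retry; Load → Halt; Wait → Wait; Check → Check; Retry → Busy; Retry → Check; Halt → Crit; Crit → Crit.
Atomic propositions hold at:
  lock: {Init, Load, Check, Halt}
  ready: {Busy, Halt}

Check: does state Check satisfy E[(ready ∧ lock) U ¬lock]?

No

Sat(ready ∧ lock) = {Halt}
Sat(¬lock) = {Busy, Wait, Retry, Crit}
E[(ready ∧ lock) U ¬lock]: least fixpoint, start Z0 = Sat(¬lock) = {Busy, Wait, Retry, Crit}, add states in Sat(ready ∧ lock) with some successor in Z. Z1 = {Busy, Wait, Retry, Halt, Crit}; fixed.
Sat(E[(ready ∧ lock) U ¬lock]) = {Busy, Wait, Retry, Halt, Crit}
Check ∉ Sat(E[(ready ∧ lock) U ¬lock]) = {Busy, Wait, Retry, Halt, Crit}, so the formula does not hold at Check.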